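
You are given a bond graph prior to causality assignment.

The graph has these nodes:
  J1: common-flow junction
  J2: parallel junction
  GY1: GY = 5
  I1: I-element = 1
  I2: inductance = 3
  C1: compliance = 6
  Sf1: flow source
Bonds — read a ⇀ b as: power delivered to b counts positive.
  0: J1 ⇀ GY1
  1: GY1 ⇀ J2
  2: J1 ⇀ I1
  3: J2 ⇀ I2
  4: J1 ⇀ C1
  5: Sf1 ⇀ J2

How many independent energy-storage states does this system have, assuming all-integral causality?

3  (C1, I1, I2 all integral)

#5 →Sf1  (Sf1 (Sf) sets flow on bond)
#2 →I1  (prefer integral on I1)
#0 →J1  (common-f at J1 fixed by 2)
#4 →J1  (J1 flow already set via bond 2)
#1 →J2  (through GY1, causality inverts; strokes same side of GY1)
#3 →I2  (J2 effort already set via bond 1)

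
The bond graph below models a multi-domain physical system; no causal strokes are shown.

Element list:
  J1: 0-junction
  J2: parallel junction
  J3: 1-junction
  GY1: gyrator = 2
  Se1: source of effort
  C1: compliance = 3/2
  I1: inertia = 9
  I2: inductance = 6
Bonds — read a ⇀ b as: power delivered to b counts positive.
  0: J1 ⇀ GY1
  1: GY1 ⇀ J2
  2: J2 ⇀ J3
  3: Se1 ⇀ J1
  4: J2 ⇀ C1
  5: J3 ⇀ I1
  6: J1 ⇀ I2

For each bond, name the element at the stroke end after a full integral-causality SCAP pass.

b0 stroke→GY1
b1 stroke→GY1
b2 stroke→J3
b3 stroke→J1
b4 stroke→J2
b5 stroke→I1
b6 stroke→I2

bond 3 →J1  (Se1 (Se) sets effort on bond)
bond 0 →GY1  (0-jn J1 has e-setter on 3)
bond 6 →I2  (common-e at J1 fixed by 3)
bond 1 →GY1  (GY GY1: same side as bond 0)
bond 4 →J2  (C1: C, integral causality)
bond 2 →J3  (J2 effort already set via bond 4)
bond 5 →I1  (closing 1-jn rule on J3)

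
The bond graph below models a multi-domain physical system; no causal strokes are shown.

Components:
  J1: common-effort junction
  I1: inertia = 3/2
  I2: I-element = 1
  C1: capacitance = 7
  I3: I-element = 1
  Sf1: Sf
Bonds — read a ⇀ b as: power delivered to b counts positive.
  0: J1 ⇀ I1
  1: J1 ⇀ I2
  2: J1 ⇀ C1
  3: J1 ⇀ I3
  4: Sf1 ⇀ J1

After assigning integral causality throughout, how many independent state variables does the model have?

bond 4 →Sf1  (source Sf1 imposes f)
bond 0 →I1  (prefer integral on I1)
bond 1 →I2  (I2 outputs flow p/I2)
bond 2 →J1  (C1 integral (e out))
bond 3 →I3  (common-e at J1 fixed by 2)

4  (C1, I1, I2, I3 all integral)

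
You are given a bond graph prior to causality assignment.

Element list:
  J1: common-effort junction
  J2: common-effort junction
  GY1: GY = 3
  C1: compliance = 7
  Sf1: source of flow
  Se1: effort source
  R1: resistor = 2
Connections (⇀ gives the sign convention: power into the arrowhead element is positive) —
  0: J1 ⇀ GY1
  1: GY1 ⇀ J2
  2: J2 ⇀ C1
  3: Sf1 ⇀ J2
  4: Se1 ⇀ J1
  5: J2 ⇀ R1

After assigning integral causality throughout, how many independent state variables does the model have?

1  (C1 all integral)

#3 stroke at Sf1  (Sf1 fixes flow; stroke at Sf1)
#4 stroke at J1  (source Se1 imposes e)
#0 stroke at GY1  (J1 effort already set via bond 4)
#1 stroke at GY1  (GY1: gyrator matches bond 0)
#2 stroke at J2  (C1: C, integral causality)
#5 stroke at R1  (J2: bond 2 brought effort, rest push out)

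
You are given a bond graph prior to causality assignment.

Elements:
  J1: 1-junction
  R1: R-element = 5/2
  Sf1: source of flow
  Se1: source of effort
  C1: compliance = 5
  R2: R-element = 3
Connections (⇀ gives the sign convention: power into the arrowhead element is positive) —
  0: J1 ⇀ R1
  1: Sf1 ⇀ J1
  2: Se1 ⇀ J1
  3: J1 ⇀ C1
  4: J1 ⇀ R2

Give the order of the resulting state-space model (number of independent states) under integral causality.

β1 →Sf1  (Sf1 (Sf) sets flow on bond)
β2 →J1  (Se1 fixes effort; stroke away)
β0 →J1  (1-jn J1 has f-setter on 1)
β3 →J1  (J1 flow already set via bond 1)
β4 →J1  (1-jn J1 has f-setter on 1)

1  (C1 all integral)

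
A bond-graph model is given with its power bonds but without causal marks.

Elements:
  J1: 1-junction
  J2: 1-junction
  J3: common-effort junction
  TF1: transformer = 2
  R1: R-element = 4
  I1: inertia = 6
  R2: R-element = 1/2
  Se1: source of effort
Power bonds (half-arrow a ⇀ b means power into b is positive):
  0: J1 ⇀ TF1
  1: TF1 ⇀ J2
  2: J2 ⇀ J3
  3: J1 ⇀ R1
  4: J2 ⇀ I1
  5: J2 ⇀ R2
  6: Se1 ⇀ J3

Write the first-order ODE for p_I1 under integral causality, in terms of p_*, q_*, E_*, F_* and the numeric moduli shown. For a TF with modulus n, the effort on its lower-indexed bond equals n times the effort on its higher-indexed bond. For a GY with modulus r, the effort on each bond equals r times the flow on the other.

bond 6 stroke at J3  (Se1: effort source, stroke at far end)
bond 2 stroke at J2  (common-e at J3 fixed by 6)
bond 4 stroke at I1  (I1 outputs flow p/I1)
bond 1 stroke at J2  (common-f at J2 fixed by 4)
bond 5 stroke at J2  (1-jn J2 has f-setter on 4)
bond 0 stroke at TF1  (through TF1, causality passes straight; one stroke at TF1)
bond 3 stroke at J1  (1-jn J1 has f-setter on 0)

dp_I1/dt = -E_Se1 - p_I1/4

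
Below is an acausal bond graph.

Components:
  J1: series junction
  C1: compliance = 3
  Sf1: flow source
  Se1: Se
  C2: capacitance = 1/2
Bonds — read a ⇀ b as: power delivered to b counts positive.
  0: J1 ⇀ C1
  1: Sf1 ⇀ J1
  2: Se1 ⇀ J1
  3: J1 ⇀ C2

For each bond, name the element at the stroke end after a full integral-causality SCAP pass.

bond 1 →Sf1  (Sf1: flow source, stroke at near end)
bond 2 →J1  (Se1: effort source, stroke at far end)
bond 0 →J1  (J1 flow already set via bond 1)
bond 3 →J1  (common-f at J1 fixed by 1)

b0 |J1
b1 |Sf1
b2 |J1
b3 |J1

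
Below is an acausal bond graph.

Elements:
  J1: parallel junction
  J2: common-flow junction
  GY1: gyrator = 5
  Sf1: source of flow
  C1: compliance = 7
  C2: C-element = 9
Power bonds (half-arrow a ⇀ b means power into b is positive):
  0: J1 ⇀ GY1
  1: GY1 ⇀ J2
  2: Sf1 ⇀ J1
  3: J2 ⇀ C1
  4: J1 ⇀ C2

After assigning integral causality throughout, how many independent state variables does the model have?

2  (C1, C2 all integral)

β2 stroke at Sf1  (Sf1 (Sf) sets flow on bond)
β3 stroke at J2  (prefer integral on C1)
β1 stroke at GY1  (only one flow-in slot at J2)
β0 stroke at GY1  (through GY1, causality inverts; strokes same side of GY1)
β4 stroke at J1  (J1: last free bond brings effort in)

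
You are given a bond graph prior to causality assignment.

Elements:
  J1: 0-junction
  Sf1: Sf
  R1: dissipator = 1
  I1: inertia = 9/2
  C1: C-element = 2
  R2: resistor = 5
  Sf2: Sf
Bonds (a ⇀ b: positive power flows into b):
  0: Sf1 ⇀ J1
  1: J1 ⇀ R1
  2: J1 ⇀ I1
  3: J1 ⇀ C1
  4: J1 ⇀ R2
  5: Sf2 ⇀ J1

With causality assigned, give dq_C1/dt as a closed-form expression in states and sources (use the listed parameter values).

bond 0 |Sf1  (Sf1 (Sf) sets flow on bond)
bond 5 |Sf2  (Sf2 (Sf) sets flow on bond)
bond 2 |I1  (I1 outputs flow p/I1)
bond 3 |J1  (C1: C, integral causality)
bond 1 |R1  (J1 effort already set via bond 3)
bond 4 |R2  (J1 effort already set via bond 3)

dq_C1/dt = F_Sf1 + F_Sf2 - 2*p_I1/9 - 3*q_C1/5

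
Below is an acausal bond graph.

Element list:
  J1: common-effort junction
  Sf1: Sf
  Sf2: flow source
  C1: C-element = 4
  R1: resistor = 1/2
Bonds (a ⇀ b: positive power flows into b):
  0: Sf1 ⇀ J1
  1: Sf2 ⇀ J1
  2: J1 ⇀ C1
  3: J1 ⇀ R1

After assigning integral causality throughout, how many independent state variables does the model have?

1  (C1 all integral)

bond 0 stroke at Sf1  (Sf1 (Sf) sets flow on bond)
bond 1 stroke at Sf2  (source Sf2 imposes f)
bond 2 stroke at J1  (C1 integral (e out))
bond 3 stroke at R1  (0-jn J1 has e-setter on 2)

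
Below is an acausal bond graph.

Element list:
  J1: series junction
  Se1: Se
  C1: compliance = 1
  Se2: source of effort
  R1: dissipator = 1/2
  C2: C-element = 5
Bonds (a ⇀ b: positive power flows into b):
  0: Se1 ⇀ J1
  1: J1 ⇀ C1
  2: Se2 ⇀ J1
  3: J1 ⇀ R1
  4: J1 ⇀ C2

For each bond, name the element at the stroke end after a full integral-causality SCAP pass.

bond 0 |J1  (Se1 (Se) sets effort on bond)
bond 2 |J1  (Se2 (Se) sets effort on bond)
bond 1 |J1  (C1 outputs effort q/C1)
bond 4 |J1  (prefer integral on C2)
bond 3 |R1  (only one flow-in slot at J1)

b0 stroke→J1
b1 stroke→J1
b2 stroke→J1
b3 stroke→R1
b4 stroke→J1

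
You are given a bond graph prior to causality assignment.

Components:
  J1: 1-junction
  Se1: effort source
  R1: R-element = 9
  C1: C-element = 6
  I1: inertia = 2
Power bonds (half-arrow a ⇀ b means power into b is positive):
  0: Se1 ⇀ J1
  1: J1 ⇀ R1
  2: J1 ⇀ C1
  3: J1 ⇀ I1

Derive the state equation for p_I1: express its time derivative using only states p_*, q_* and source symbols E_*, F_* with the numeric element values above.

#0 →J1  (Se1 (Se) sets effort on bond)
#2 →J1  (C1: C, integral causality)
#3 →I1  (prefer integral on I1)
#1 →J1  (common-f at J1 fixed by 3)

dp_I1/dt = E_Se1 - 9*p_I1/2 - q_C1/6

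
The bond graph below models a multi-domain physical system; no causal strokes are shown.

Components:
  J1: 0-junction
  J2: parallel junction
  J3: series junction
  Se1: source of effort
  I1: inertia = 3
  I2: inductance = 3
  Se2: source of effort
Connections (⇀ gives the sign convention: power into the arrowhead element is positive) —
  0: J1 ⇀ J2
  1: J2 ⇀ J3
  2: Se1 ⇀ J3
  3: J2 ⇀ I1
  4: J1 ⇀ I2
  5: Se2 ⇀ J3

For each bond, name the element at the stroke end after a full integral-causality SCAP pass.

#0 stroke at J1
#1 stroke at J2
#2 stroke at J3
#3 stroke at I1
#4 stroke at I2
#5 stroke at J3

#2 |J3  (source Se1 imposes e)
#5 |J3  (Se2 fixes effort; stroke away)
#1 |J2  (closing 1-jn rule on J3)
#0 |J1  (J2 effort already set via bond 1)
#3 |I1  (J2: bond 1 brought effort, rest push out)
#4 |I2  (J1: bond 0 brought effort, rest push out)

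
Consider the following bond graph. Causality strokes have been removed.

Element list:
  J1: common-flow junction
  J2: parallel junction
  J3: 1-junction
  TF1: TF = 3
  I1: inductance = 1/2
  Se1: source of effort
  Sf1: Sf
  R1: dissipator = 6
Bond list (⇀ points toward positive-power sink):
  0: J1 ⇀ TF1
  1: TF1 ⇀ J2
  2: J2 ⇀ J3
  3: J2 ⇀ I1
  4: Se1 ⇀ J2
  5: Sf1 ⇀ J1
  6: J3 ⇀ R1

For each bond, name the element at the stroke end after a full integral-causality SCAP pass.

bond 4 stroke at J2  (source Se1 imposes e)
bond 5 stroke at Sf1  (Sf1 (Sf) sets flow on bond)
bond 0 stroke at J1  (J1: bond 5 brought flow, rest push out)
bond 1 stroke at TF1  (J2: bond 4 brought effort, rest push out)
bond 2 stroke at J3  (common-e at J2 fixed by 4)
bond 3 stroke at I1  (J2 effort already set via bond 4)
bond 6 stroke at R1  (closing 1-jn rule on J3)

b0 →J1
b1 →TF1
b2 →J3
b3 →I1
b4 →J2
b5 →Sf1
b6 →R1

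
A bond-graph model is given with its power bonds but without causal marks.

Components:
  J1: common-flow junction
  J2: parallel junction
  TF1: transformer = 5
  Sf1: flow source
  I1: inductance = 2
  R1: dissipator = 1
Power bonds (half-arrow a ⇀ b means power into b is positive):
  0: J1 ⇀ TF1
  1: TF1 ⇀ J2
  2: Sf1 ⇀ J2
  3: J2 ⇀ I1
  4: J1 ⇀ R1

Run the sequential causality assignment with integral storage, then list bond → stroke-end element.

β2 →Sf1  (source Sf1 imposes f)
β3 →I1  (prefer integral on I1)
β1 →J2  (J2: last free bond brings effort in)
β0 →TF1  (through TF1, causality passes straight; one stroke at TF1)
β4 →J1  (1-jn J1 has f-setter on 0)

bond 0 stroke at TF1
bond 1 stroke at J2
bond 2 stroke at Sf1
bond 3 stroke at I1
bond 4 stroke at J1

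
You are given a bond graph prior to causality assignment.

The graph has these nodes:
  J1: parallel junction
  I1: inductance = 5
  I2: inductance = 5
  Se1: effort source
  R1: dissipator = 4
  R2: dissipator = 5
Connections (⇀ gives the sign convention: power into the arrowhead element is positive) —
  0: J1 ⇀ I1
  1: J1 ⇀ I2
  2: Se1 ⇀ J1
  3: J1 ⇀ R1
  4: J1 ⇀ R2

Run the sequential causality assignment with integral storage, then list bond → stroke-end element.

bond 2 stroke→J1  (Se1: effort source, stroke at far end)
bond 0 stroke→I1  (common-e at J1 fixed by 2)
bond 1 stroke→I2  (0-jn J1 has e-setter on 2)
bond 3 stroke→R1  (J1: bond 2 brought effort, rest push out)
bond 4 stroke→R2  (J1: bond 2 brought effort, rest push out)

b0 →I1
b1 →I2
b2 →J1
b3 →R1
b4 →R2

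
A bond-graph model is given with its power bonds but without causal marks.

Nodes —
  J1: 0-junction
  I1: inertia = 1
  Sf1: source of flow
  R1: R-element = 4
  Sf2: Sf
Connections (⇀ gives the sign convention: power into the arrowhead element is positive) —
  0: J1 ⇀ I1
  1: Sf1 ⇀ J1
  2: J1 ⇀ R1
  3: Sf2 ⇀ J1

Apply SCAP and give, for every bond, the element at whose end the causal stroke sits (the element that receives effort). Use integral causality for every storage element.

#0 stroke at I1
#1 stroke at Sf1
#2 stroke at J1
#3 stroke at Sf2

bond 1 →Sf1  (Sf1 (Sf) sets flow on bond)
bond 3 →Sf2  (source Sf2 imposes f)
bond 0 →I1  (I1 outputs flow p/I1)
bond 2 →J1  (closing 0-jn rule on J1)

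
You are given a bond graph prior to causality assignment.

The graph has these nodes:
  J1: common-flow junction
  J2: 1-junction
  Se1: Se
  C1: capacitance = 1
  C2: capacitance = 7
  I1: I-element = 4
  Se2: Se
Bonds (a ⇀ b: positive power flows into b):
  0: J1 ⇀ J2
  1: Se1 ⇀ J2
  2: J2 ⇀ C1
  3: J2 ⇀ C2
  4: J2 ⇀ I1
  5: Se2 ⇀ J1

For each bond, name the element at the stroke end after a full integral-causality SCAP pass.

#0 |J2
#1 |J2
#2 |J2
#3 |J2
#4 |I1
#5 |J1

β1 →J2  (Se1: effort source, stroke at far end)
β5 →J1  (Se2: effort source, stroke at far end)
β0 →J2  (J1: last free bond brings flow in)
β2 →J2  (C1 outputs effort q/C1)
β3 →J2  (prefer integral on C2)
β4 →I1  (J2: last free bond brings flow in)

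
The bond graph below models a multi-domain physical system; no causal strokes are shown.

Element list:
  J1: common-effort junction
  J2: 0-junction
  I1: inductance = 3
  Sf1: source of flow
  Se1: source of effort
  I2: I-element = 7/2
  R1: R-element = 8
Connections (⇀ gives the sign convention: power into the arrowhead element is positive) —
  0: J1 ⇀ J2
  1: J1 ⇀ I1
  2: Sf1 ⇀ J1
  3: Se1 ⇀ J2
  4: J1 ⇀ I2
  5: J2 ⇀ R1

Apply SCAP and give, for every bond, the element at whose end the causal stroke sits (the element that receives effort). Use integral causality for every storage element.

b0 |J1
b1 |I1
b2 |Sf1
b3 |J2
b4 |I2
b5 |R1

β2 |Sf1  (Sf1: flow source, stroke at near end)
β3 |J2  (Se1: effort source, stroke at far end)
β0 |J1  (common-e at J2 fixed by 3)
β5 |R1  (J2: bond 3 brought effort, rest push out)
β1 |I1  (J1: bond 0 brought effort, rest push out)
β4 |I2  (J1 effort already set via bond 0)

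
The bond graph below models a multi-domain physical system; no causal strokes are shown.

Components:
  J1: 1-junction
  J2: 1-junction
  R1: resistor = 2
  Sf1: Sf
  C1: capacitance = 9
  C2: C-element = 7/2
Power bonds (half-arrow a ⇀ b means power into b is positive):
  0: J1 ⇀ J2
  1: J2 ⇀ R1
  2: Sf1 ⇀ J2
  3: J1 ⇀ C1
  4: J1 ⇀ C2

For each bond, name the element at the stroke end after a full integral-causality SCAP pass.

β2 →Sf1  (Sf1 fixes flow; stroke at Sf1)
β0 →J2  (J2 flow already set via bond 2)
β1 →J2  (1-jn J2 has f-setter on 2)
β3 →J1  (J1 flow already set via bond 0)
β4 →J1  (common-f at J1 fixed by 0)

b0 |J2
b1 |J2
b2 |Sf1
b3 |J1
b4 |J1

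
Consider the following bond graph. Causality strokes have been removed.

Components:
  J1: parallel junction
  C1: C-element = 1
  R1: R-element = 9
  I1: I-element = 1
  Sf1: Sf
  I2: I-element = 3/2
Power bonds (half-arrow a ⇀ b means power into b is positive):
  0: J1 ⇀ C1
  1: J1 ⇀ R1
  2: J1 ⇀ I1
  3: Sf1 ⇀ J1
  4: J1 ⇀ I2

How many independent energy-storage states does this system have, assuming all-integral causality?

3  (C1, I1, I2 all integral)

b3 →Sf1  (Sf1: flow source, stroke at near end)
b0 →J1  (C1: C, integral causality)
b1 →R1  (0-jn J1 has e-setter on 0)
b2 →I1  (J1 effort already set via bond 0)
b4 →I2  (J1 effort already set via bond 0)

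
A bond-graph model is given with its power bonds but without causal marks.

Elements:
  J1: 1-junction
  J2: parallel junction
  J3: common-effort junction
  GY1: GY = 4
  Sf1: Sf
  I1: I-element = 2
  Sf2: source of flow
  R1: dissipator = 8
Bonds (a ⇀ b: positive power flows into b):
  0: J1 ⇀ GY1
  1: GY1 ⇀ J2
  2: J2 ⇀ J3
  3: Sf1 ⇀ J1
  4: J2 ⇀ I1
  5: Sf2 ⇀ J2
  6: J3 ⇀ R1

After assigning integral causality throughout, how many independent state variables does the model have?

β3 stroke at Sf1  (Sf1 fixes flow; stroke at Sf1)
β5 stroke at Sf2  (source Sf2 imposes f)
β0 stroke at J1  (J1 flow already set via bond 3)
β1 stroke at J2  (GY GY1: same side as bond 0)
β2 stroke at J3  (common-e at J2 fixed by 1)
β4 stroke at I1  (J2 effort already set via bond 1)
β6 stroke at R1  (common-e at J3 fixed by 2)

1  (I1 all integral)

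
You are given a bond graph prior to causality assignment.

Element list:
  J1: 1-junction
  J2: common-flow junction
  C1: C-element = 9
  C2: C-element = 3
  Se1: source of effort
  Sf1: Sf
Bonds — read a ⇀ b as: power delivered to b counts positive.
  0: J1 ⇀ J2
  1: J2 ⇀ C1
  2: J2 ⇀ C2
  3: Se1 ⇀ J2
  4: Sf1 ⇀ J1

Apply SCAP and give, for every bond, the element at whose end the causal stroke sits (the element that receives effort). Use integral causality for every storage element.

b0 →J1
b1 →J2
b2 →J2
b3 →J2
b4 →Sf1

#3 stroke at J2  (Se1 (Se) sets effort on bond)
#4 stroke at Sf1  (Sf1: flow source, stroke at near end)
#0 stroke at J1  (J1 flow already set via bond 4)
#1 stroke at J2  (J2 flow already set via bond 0)
#2 stroke at J2  (J2 flow already set via bond 0)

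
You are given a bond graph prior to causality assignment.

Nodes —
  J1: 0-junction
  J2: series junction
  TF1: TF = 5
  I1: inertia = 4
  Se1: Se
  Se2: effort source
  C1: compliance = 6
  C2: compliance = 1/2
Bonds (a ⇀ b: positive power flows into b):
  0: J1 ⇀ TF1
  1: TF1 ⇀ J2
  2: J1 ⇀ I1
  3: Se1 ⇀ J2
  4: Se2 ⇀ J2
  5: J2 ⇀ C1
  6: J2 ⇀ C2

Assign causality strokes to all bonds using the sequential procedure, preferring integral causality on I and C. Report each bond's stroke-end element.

#0 stroke at J1
#1 stroke at TF1
#2 stroke at I1
#3 stroke at J2
#4 stroke at J2
#5 stroke at J2
#6 stroke at J2

b3 stroke→J2  (Se1 (Se) sets effort on bond)
b4 stroke→J2  (Se2 fixes effort; stroke away)
b2 stroke→I1  (I1 outputs flow p/I1)
b0 stroke→J1  (closing 0-jn rule on J1)
b1 stroke→TF1  (TF1 one-in-one-out from 0)
b5 stroke→J2  (J2: bond 1 brought flow, rest push out)
b6 stroke→J2  (J2: bond 1 brought flow, rest push out)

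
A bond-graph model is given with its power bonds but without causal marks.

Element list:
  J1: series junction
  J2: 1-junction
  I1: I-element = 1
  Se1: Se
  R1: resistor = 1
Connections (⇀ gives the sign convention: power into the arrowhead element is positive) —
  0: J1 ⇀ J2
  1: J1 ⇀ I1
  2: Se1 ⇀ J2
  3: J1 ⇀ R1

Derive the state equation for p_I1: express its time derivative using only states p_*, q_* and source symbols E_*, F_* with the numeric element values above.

dp_I1/dt = E_Se1 - p_I1

#2 →J2  (Se1: effort source, stroke at far end)
#0 →J1  (J2 needs exactly one f-in)
#1 →I1  (I1 outputs flow p/I1)
#3 →J1  (J1: bond 1 brought flow, rest push out)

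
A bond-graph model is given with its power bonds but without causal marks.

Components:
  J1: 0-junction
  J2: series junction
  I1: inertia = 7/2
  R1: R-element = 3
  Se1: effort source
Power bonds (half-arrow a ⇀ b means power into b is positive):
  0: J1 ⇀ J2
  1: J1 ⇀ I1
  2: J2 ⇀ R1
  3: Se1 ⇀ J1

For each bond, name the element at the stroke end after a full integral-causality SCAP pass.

β0 |J2
β1 |I1
β2 |R1
β3 |J1

b3 stroke at J1  (Se1 (Se) sets effort on bond)
b0 stroke at J2  (J1: bond 3 brought effort, rest push out)
b1 stroke at I1  (J1: bond 3 brought effort, rest push out)
b2 stroke at R1  (only one flow-in slot at J2)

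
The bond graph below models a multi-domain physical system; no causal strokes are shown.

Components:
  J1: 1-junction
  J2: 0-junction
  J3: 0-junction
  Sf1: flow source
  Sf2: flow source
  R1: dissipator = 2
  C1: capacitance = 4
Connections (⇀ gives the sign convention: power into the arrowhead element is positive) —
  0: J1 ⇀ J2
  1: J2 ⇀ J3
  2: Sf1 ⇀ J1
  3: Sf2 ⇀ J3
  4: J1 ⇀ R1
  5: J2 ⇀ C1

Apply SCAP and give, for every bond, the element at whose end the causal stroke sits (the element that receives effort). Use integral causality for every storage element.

β0 |J1
β1 |J3
β2 |Sf1
β3 |Sf2
β4 |J1
β5 |J2

β2 →Sf1  (Sf1 (Sf) sets flow on bond)
β3 →Sf2  (source Sf2 imposes f)
β0 →J1  (1-jn J1 has f-setter on 2)
β4 →J1  (common-f at J1 fixed by 2)
β1 →J3  (J3 needs exactly one e-in)
β5 →J2  (closing 0-jn rule on J2)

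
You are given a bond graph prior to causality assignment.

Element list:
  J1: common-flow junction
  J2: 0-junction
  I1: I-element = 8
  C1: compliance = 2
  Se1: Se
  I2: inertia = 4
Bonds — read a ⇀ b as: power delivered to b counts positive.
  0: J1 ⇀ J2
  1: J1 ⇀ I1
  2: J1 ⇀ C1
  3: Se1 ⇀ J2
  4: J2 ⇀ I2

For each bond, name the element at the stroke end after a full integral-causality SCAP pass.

b3 |J2  (source Se1 imposes e)
b0 |J1  (0-jn J2 has e-setter on 3)
b4 |I2  (J2 effort already set via bond 3)
b1 |I1  (I1 integral (f out))
b2 |J1  (J1: bond 1 brought flow, rest push out)

bond 0 |J1
bond 1 |I1
bond 2 |J1
bond 3 |J2
bond 4 |I2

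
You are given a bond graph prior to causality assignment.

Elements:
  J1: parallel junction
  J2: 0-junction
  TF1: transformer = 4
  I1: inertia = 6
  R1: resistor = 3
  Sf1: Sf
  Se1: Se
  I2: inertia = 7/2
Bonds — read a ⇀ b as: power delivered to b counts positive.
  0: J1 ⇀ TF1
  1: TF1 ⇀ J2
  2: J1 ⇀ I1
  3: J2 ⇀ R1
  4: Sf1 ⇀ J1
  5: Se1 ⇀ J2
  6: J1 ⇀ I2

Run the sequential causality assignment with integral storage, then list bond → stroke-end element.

#4 →Sf1  (Sf1 fixes flow; stroke at Sf1)
#5 →J2  (Se1 (Se) sets effort on bond)
#1 →TF1  (common-e at J2 fixed by 5)
#3 →R1  (0-jn J2 has e-setter on 5)
#0 →J1  (TF TF1: opposite of bond 1)
#2 →I1  (J1: bond 0 brought effort, rest push out)
#6 →I2  (common-e at J1 fixed by 0)

β0 stroke at J1
β1 stroke at TF1
β2 stroke at I1
β3 stroke at R1
β4 stroke at Sf1
β5 stroke at J2
β6 stroke at I2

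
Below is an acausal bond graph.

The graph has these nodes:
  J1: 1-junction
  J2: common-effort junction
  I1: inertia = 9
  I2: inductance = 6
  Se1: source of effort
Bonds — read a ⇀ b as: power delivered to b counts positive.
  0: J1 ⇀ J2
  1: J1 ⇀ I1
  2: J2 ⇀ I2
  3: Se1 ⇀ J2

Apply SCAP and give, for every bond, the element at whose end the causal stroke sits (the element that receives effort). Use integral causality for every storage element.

b0 stroke→J1
b1 stroke→I1
b2 stroke→I2
b3 stroke→J2

β3 |J2  (Se1 fixes effort; stroke away)
β0 |J1  (0-jn J2 has e-setter on 3)
β2 |I2  (J2: bond 3 brought effort, rest push out)
β1 |I1  (only one flow-in slot at J1)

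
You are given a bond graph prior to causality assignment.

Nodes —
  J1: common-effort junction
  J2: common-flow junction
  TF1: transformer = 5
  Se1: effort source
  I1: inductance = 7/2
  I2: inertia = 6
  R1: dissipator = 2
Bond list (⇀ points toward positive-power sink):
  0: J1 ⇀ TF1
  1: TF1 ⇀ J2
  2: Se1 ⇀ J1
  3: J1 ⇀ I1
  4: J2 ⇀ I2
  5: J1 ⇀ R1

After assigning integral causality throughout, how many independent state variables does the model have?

2  (I1, I2 all integral)

#2 →J1  (Se1 (Se) sets effort on bond)
#0 →TF1  (J1: bond 2 brought effort, rest push out)
#3 →I1  (0-jn J1 has e-setter on 2)
#5 →R1  (J1: bond 2 brought effort, rest push out)
#1 →J2  (through TF1, causality passes straight; one stroke at TF1)
#4 →I2  (closing 1-jn rule on J2)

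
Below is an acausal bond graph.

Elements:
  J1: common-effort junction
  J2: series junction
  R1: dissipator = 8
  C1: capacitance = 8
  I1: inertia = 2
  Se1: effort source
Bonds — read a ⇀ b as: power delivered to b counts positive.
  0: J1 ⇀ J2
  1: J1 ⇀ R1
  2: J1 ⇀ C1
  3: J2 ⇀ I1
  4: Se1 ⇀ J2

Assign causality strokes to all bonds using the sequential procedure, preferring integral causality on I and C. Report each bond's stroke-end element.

#4 stroke at J2  (Se1 (Se) sets effort on bond)
#2 stroke at J1  (C1 integral (e out))
#0 stroke at J2  (common-e at J1 fixed by 2)
#1 stroke at R1  (J1: bond 2 brought effort, rest push out)
#3 stroke at I1  (J2: last free bond brings flow in)

bond 0 →J2
bond 1 →R1
bond 2 →J1
bond 3 →I1
bond 4 →J2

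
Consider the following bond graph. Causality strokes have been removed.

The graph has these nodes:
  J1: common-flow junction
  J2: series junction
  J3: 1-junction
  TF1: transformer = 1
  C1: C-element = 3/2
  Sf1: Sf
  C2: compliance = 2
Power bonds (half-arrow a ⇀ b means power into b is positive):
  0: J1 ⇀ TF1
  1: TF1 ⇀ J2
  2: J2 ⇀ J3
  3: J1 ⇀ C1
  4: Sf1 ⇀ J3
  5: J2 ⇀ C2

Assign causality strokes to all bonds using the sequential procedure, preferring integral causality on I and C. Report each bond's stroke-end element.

bond 4 stroke at Sf1  (Sf1 fixes flow; stroke at Sf1)
bond 2 stroke at J3  (common-f at J3 fixed by 4)
bond 1 stroke at J2  (common-f at J2 fixed by 2)
bond 5 stroke at J2  (common-f at J2 fixed by 2)
bond 0 stroke at TF1  (TF TF1: opposite of bond 1)
bond 3 stroke at J1  (1-jn J1 has f-setter on 0)

#0 →TF1
#1 →J2
#2 →J3
#3 →J1
#4 →Sf1
#5 →J2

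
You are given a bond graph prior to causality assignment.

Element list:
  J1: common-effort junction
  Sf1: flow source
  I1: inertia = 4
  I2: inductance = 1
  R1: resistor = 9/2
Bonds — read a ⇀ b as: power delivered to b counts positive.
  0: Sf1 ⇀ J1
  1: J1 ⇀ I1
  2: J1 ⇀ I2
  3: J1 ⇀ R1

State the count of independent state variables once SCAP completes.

2  (I1, I2 all integral)

β0 →Sf1  (Sf1 fixes flow; stroke at Sf1)
β1 →I1  (I1 outputs flow p/I1)
β2 →I2  (I2: I, integral causality)
β3 →J1  (closing 0-jn rule on J1)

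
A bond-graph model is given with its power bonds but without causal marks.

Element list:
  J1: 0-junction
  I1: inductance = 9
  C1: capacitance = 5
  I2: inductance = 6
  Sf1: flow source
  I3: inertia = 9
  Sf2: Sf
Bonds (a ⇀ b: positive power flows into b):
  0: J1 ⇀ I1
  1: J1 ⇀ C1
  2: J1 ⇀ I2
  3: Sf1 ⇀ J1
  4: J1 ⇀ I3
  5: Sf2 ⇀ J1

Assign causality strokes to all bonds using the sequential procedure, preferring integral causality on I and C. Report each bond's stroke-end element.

bond 3 |Sf1  (Sf1 fixes flow; stroke at Sf1)
bond 5 |Sf2  (Sf2: flow source, stroke at near end)
bond 0 |I1  (prefer integral on I1)
bond 1 |J1  (prefer integral on C1)
bond 2 |I2  (J1 effort already set via bond 1)
bond 4 |I3  (0-jn J1 has e-setter on 1)

β0 stroke at I1
β1 stroke at J1
β2 stroke at I2
β3 stroke at Sf1
β4 stroke at I3
β5 stroke at Sf2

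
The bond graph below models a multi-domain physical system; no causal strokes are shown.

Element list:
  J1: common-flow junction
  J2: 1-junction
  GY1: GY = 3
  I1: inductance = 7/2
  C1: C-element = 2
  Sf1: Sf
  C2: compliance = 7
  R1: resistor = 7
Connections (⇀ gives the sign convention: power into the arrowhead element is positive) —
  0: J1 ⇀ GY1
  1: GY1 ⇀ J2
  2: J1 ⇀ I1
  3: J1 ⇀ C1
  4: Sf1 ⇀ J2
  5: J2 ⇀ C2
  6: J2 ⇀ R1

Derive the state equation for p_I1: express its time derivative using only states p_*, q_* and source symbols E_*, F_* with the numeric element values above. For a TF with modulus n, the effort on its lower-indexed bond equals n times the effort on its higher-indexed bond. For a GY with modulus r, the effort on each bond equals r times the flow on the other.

β4 |Sf1  (Sf1: flow source, stroke at near end)
β1 |J2  (1-jn J2 has f-setter on 4)
β5 |J2  (common-f at J2 fixed by 4)
β6 |J2  (1-jn J2 has f-setter on 4)
β0 |J1  (GY1: gyrator matches bond 1)
β2 |I1  (prefer integral on I1)
β3 |J1  (J1 flow already set via bond 2)

dp_I1/dt = -3*F_Sf1 - q_C1/2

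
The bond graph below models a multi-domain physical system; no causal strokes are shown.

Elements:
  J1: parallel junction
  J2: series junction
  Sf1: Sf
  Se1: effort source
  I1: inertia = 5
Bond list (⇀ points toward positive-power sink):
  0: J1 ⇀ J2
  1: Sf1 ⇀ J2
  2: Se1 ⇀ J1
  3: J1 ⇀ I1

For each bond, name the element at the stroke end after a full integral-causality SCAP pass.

bond 0 stroke at J2
bond 1 stroke at Sf1
bond 2 stroke at J1
bond 3 stroke at I1

bond 1 stroke→Sf1  (Sf1 fixes flow; stroke at Sf1)
bond 2 stroke→J1  (Se1 fixes effort; stroke away)
bond 0 stroke→J2  (J1: bond 2 brought effort, rest push out)
bond 3 stroke→I1  (common-e at J1 fixed by 2)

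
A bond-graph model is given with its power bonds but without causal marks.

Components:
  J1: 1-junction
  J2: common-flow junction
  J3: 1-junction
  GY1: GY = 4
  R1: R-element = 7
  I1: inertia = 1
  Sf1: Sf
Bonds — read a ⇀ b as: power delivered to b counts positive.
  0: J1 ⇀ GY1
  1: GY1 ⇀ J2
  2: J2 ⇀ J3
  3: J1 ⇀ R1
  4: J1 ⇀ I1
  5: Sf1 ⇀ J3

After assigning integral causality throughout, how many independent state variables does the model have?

bond 5 →Sf1  (Sf1 (Sf) sets flow on bond)
bond 2 →J3  (1-jn J3 has f-setter on 5)
bond 1 →J2  (common-f at J2 fixed by 2)
bond 0 →J1  (GY GY1: same side as bond 1)
bond 4 →I1  (prefer integral on I1)
bond 3 →J1  (J1 flow already set via bond 4)

1  (I1 all integral)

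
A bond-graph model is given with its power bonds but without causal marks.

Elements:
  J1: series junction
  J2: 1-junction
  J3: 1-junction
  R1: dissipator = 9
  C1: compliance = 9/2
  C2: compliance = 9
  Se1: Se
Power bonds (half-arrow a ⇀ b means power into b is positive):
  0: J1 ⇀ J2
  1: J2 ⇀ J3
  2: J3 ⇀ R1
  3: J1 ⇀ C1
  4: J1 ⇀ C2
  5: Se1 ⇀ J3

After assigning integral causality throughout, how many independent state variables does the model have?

2  (C1, C2 all integral)

#5 |J3  (Se1 fixes effort; stroke away)
#3 |J1  (C1 integral (e out))
#4 |J1  (C2 outputs effort q/C2)
#0 |J2  (J1 needs exactly one f-in)
#1 |J3  (J2 needs exactly one f-in)
#2 |R1  (J3: last free bond brings flow in)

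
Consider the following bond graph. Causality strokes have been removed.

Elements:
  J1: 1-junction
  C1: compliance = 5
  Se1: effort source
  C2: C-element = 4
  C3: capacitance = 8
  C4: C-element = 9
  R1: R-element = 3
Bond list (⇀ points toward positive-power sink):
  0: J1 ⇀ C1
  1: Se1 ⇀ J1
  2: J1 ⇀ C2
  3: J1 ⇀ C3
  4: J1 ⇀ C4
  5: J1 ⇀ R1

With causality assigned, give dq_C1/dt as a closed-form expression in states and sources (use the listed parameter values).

bond 1 stroke→J1  (source Se1 imposes e)
bond 0 stroke→J1  (C1 outputs effort q/C1)
bond 2 stroke→J1  (C2 integral (e out))
bond 3 stroke→J1  (C3: C, integral causality)
bond 4 stroke→J1  (C4: C, integral causality)
bond 5 stroke→R1  (J1: last free bond brings flow in)

dq_C1/dt = E_Se1/3 - q_C1/15 - q_C2/12 - q_C3/24 - q_C4/27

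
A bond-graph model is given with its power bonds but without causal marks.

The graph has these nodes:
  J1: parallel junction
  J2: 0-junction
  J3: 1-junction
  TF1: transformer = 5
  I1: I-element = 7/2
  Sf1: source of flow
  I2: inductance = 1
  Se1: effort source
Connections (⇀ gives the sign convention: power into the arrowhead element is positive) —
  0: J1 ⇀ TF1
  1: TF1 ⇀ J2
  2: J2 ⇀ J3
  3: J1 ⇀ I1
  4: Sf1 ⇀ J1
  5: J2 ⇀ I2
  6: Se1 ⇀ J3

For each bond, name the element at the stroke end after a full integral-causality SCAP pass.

bond 4 |Sf1  (Sf1 (Sf) sets flow on bond)
bond 6 |J3  (Se1: effort source, stroke at far end)
bond 2 |J2  (J3 needs exactly one f-in)
bond 1 |TF1  (0-jn J2 has e-setter on 2)
bond 5 |I2  (J2 effort already set via bond 2)
bond 0 |J1  (TF TF1: opposite of bond 1)
bond 3 |I1  (0-jn J1 has e-setter on 0)

b0 |J1
b1 |TF1
b2 |J2
b3 |I1
b4 |Sf1
b5 |I2
b6 |J3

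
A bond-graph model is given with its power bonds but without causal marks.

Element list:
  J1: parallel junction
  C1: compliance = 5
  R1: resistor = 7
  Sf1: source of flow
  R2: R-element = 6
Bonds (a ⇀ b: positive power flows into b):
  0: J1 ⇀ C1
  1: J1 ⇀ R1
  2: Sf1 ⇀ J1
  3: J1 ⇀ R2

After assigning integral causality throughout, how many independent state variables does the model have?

β2 →Sf1  (source Sf1 imposes f)
β0 →J1  (C1 integral (e out))
β1 →R1  (J1: bond 0 brought effort, rest push out)
β3 →R2  (J1: bond 0 brought effort, rest push out)

1  (C1 all integral)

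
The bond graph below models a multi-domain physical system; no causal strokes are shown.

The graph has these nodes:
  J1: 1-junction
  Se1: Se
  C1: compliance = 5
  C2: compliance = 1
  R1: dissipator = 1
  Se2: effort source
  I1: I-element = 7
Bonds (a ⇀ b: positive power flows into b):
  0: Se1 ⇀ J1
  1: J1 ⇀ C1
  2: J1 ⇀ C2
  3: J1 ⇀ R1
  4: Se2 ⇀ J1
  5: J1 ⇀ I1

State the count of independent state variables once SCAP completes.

3  (C1, C2, I1 all integral)

b0 stroke→J1  (source Se1 imposes e)
b4 stroke→J1  (Se2 fixes effort; stroke away)
b1 stroke→J1  (C1: C, integral causality)
b2 stroke→J1  (C2: C, integral causality)
b5 stroke→I1  (I1: I, integral causality)
b3 stroke→J1  (1-jn J1 has f-setter on 5)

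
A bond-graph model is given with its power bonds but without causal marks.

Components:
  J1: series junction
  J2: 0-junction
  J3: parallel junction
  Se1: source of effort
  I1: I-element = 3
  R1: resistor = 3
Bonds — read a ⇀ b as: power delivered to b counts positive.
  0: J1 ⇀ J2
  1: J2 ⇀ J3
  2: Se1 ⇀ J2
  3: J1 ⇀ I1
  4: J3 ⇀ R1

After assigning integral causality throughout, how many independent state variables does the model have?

#2 stroke at J2  (Se1 (Se) sets effort on bond)
#0 stroke at J1  (common-e at J2 fixed by 2)
#1 stroke at J3  (J2 effort already set via bond 2)
#4 stroke at R1  (0-jn J3 has e-setter on 1)
#3 stroke at I1  (closing 1-jn rule on J1)

1  (I1 all integral)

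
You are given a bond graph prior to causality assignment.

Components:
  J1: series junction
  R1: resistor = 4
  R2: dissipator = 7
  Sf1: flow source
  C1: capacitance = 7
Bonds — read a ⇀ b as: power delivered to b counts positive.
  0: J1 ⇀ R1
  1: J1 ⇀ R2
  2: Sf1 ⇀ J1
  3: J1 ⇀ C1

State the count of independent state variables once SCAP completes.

1  (C1 all integral)

b2 stroke at Sf1  (Sf1 (Sf) sets flow on bond)
b0 stroke at J1  (J1: bond 2 brought flow, rest push out)
b1 stroke at J1  (J1 flow already set via bond 2)
b3 stroke at J1  (common-f at J1 fixed by 2)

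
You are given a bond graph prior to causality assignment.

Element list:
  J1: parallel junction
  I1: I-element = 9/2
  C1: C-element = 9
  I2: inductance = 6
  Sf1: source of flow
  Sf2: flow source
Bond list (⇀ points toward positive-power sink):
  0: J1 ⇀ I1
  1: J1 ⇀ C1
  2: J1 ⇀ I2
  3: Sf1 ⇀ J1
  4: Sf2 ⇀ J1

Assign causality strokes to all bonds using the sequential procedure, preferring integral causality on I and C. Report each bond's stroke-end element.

β3 stroke at Sf1  (Sf1 (Sf) sets flow on bond)
β4 stroke at Sf2  (Sf2: flow source, stroke at near end)
β0 stroke at I1  (I1 outputs flow p/I1)
β1 stroke at J1  (C1 integral (e out))
β2 stroke at I2  (J1: bond 1 brought effort, rest push out)

bond 0 stroke→I1
bond 1 stroke→J1
bond 2 stroke→I2
bond 3 stroke→Sf1
bond 4 stroke→Sf2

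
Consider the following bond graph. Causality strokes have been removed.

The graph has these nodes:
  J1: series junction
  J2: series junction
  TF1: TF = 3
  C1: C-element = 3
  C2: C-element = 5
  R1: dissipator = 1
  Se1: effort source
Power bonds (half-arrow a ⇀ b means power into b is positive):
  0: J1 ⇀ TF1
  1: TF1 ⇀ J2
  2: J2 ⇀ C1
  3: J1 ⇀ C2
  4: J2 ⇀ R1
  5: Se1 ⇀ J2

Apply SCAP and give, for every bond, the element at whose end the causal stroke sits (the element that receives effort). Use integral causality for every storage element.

b0 |TF1
b1 |J2
b2 |J2
b3 |J1
b4 |R1
b5 |J2

#5 stroke at J2  (Se1: effort source, stroke at far end)
#2 stroke at J2  (prefer integral on C1)
#3 stroke at J1  (C2: C, integral causality)
#0 stroke at TF1  (J1: last free bond brings flow in)
#1 stroke at J2  (TF TF1: opposite of bond 0)
#4 stroke at R1  (J2 needs exactly one f-in)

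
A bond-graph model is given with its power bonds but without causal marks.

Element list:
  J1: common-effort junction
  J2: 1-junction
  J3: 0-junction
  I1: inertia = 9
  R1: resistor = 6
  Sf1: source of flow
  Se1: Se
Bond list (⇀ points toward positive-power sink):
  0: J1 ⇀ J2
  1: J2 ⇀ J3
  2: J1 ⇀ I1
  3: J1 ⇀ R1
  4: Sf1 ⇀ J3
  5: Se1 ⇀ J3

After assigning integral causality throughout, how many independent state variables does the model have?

β4 stroke at Sf1  (Sf1: flow source, stroke at near end)
β5 stroke at J3  (Se1: effort source, stroke at far end)
β1 stroke at J2  (common-e at J3 fixed by 5)
β0 stroke at J1  (only one flow-in slot at J2)
β2 stroke at I1  (common-e at J1 fixed by 0)
β3 stroke at R1  (0-jn J1 has e-setter on 0)

1  (I1 all integral)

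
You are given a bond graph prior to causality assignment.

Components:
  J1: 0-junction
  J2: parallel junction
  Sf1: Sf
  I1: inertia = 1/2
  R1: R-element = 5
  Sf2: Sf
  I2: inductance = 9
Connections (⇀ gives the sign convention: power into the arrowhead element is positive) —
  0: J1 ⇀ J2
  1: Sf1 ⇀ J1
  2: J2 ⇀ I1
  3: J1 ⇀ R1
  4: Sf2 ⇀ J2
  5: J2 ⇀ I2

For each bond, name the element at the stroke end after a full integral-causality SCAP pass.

bond 0 →J2
bond 1 →Sf1
bond 2 →I1
bond 3 →J1
bond 4 →Sf2
bond 5 →I2

b1 |Sf1  (Sf1: flow source, stroke at near end)
b4 |Sf2  (Sf2: flow source, stroke at near end)
b2 |I1  (I1 outputs flow p/I1)
b5 |I2  (I2 outputs flow p/I2)
b0 |J2  (only one effort-in slot at J2)
b3 |J1  (J1 needs exactly one e-in)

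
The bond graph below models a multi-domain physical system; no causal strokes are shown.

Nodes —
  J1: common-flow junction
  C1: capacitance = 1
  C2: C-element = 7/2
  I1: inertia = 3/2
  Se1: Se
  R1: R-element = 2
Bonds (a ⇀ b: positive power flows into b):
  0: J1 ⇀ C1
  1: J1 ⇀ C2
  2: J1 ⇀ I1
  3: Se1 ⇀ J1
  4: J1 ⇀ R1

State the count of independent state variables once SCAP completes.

#3 stroke→J1  (Se1 (Se) sets effort on bond)
#0 stroke→J1  (C1 integral (e out))
#1 stroke→J1  (C2 integral (e out))
#2 stroke→I1  (I1 outputs flow p/I1)
#4 stroke→J1  (J1: bond 2 brought flow, rest push out)

3  (C1, C2, I1 all integral)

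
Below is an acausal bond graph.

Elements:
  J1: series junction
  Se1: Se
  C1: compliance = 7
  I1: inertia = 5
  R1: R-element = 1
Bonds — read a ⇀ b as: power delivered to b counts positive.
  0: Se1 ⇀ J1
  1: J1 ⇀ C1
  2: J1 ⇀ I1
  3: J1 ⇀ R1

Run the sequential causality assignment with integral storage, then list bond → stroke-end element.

β0 |J1
β1 |J1
β2 |I1
β3 |J1

#0 |J1  (Se1 fixes effort; stroke away)
#1 |J1  (C1: C, integral causality)
#2 |I1  (I1 integral (f out))
#3 |J1  (common-f at J1 fixed by 2)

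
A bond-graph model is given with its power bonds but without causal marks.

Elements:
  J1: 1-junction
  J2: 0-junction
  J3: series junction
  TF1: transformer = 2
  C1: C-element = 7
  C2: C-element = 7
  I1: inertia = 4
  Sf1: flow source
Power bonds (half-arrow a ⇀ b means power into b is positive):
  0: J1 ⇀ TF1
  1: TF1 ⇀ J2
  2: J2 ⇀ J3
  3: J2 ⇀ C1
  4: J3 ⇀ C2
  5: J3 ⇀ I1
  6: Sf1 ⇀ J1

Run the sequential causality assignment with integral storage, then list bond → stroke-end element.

β6 stroke at Sf1  (Sf1: flow source, stroke at near end)
β0 stroke at J1  (1-jn J1 has f-setter on 6)
β1 stroke at TF1  (TF TF1: opposite of bond 0)
β3 stroke at J2  (C1 integral (e out))
β2 stroke at J3  (J2 effort already set via bond 3)
β4 stroke at J3  (prefer integral on C2)
β5 stroke at I1  (only one flow-in slot at J3)

bond 0 |J1
bond 1 |TF1
bond 2 |J3
bond 3 |J2
bond 4 |J3
bond 5 |I1
bond 6 |Sf1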